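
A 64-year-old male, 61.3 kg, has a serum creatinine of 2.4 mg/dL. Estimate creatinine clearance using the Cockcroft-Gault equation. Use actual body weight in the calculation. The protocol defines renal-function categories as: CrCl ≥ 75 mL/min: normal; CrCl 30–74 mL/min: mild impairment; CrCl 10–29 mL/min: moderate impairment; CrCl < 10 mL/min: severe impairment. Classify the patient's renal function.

CrCl = (140 − 64) × 61.3 / (72 × 2.4) = 4658.8 / 172.80 ≈ 27.0 mL/min
27 mL/min falls in the 'moderate impairment' range.

moderate impairment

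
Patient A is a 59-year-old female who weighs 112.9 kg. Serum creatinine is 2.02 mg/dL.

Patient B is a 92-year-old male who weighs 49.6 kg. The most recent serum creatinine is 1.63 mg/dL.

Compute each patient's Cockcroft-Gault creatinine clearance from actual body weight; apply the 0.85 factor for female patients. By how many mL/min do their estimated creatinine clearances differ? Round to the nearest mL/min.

Patient A: CrCl = (140 − 59) × 112.9 / (72 × 2.02) × 0.85 = 9144.9 / 145.44 × 0.85 ≈ 53.4 mL/min
Patient B: CrCl = (140 − 92) × 49.6 / (72 × 1.63) = 2380.8 / 117.36 ≈ 20.3 mL/min
|53.4 − 20.3| = 33.1 mL/min

33 mL/min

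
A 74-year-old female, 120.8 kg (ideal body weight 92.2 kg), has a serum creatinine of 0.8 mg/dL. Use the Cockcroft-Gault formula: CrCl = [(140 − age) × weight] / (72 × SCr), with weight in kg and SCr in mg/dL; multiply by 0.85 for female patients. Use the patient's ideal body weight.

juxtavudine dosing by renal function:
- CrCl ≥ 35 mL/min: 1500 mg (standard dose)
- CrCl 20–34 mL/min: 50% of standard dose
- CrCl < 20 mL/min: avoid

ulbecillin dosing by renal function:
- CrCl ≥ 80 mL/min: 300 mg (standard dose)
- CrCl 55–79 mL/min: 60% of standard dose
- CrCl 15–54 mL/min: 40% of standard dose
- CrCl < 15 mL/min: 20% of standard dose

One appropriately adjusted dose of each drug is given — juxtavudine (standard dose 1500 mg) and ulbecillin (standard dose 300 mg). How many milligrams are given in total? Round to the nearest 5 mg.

1800 mg

CrCl = (140 − 74) × 92.2 / (72 × 0.8) × 0.85 = 6085.2 / 57.60 × 0.85 ≈ 89.8 mL/min
CrCl ≈ 90 mL/min.
juxtavudine: ≥ 35 mL/min → 100% of 1500 mg = 1500 mg.
ulbecillin: ≥ 80 mL/min → 100% of 300 mg = 300 mg.
Total = 1500 + 300 = 1800 mg.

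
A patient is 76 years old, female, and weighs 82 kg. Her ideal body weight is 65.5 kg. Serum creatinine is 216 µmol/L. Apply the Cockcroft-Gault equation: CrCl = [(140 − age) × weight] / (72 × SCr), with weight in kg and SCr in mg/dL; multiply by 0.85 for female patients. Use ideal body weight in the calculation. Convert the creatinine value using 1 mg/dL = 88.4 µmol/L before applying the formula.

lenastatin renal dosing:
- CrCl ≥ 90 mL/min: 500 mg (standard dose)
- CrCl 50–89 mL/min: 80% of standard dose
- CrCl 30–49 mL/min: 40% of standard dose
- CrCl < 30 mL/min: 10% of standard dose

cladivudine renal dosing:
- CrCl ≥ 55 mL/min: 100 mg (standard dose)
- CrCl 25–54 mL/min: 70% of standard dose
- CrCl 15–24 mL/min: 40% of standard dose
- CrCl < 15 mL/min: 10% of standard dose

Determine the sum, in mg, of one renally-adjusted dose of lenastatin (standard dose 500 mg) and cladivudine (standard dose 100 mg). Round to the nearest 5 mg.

90 mg

SCr = 216 / 88.4 = 2.443 mg/dL
CrCl = (140 − 76) × 65.5 / (72 × 2.443) × 0.85 = 4192.0 / 175.90 × 0.85 ≈ 20.3 mL/min
CrCl ≈ 20 mL/min.
lenastatin: < 30 mL/min → 10% of 500 mg = 50 mg.
cladivudine: 15–24 mL/min → 40% of 100 mg = 40 mg.
Total = 50 + 40 = 90 mg.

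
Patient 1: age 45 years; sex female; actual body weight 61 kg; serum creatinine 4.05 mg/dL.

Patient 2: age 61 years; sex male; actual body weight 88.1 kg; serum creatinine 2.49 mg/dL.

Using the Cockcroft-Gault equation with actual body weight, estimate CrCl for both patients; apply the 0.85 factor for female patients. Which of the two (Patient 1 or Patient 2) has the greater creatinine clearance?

Patient 2

Patient 1: CrCl = (140 − 45) × 61 / (72 × 4.05) × 0.85 = 5795.0 / 291.60 × 0.85 ≈ 16.9 mL/min
Patient 2: CrCl = (140 − 61) × 88.1 / (72 × 2.49) = 6959.9 / 179.28 ≈ 38.8 mL/min
16.9 vs 38.8 mL/min → Patient 2 is higher.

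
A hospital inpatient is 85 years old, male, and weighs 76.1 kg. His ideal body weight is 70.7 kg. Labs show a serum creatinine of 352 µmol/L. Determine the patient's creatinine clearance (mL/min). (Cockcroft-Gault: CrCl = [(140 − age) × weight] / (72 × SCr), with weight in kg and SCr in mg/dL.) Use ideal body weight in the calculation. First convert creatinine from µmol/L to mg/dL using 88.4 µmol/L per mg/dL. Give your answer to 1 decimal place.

13.6 mL/min

SCr = 352 / 88.4 = 3.982 mg/dL
CrCl = (140 − 85) × 70.7 / (72 × 3.982) = 3888.5 / 286.70 ≈ 13.6 mL/min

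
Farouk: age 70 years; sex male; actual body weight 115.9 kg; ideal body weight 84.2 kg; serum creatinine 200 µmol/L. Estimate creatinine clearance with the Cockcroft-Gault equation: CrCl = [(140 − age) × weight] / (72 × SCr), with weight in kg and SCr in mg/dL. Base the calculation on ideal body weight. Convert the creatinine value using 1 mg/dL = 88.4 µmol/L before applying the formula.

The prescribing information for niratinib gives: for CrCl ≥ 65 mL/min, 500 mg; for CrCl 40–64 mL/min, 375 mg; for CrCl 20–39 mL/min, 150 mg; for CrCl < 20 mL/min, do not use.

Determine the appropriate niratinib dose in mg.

SCr = 200 / 88.4 = 2.262 mg/dL
CrCl = (140 − 70) × 84.2 / (72 × 2.262) = 5894.0 / 162.86 ≈ 36.2 mL/min
CrCl ≈ 36 mL/min → bracket 20–39 mL/min.
Dose for this bracket: 150 mg.

150 mg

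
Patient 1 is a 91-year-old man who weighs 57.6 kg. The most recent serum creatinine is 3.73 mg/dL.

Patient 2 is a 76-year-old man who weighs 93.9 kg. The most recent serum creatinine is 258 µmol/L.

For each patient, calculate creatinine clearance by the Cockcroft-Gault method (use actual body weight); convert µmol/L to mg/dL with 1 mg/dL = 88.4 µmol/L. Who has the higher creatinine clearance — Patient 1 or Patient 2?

Patient 2

Patient 1: CrCl = (140 − 91) × 57.6 / (72 × 3.73) = 2822.4 / 268.56 ≈ 10.5 mL/min
Patient 2: SCr = 258 / 88.4 = 2.919 mg/dL
Patient 2: CrCl = (140 − 76) × 93.9 / (72 × 2.919) = 6009.6 / 210.17 ≈ 28.6 mL/min
10.5 vs 28.6 mL/min → Patient 2 is higher.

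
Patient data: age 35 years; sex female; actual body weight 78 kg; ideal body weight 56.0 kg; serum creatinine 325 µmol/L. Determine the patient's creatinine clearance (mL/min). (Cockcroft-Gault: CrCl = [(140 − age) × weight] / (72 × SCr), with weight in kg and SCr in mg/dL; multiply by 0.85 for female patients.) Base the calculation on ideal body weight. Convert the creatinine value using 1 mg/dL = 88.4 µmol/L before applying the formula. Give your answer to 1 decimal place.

SCr = 325 / 88.4 = 3.676 mg/dL
CrCl = (140 − 35) × 56 / (72 × 3.676) × 0.85 = 5880.0 / 264.67 × 0.85 ≈ 18.9 mL/min

18.9 mL/min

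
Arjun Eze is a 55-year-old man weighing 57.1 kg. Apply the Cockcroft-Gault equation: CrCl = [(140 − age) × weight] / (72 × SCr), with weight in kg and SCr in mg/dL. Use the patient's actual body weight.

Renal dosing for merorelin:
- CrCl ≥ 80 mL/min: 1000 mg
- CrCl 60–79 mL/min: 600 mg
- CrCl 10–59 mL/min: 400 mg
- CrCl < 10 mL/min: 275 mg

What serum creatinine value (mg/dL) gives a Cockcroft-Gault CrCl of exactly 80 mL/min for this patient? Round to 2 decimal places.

0.84 mg/dL

Standard dose requires CrCl ≥ 80 mL/min.
Set (140 − 55) × 57.1 / (72 × SCr) = 80
SCr = (140 − 55) × 57.1 / (72 × 80) = 0.843 mg/dL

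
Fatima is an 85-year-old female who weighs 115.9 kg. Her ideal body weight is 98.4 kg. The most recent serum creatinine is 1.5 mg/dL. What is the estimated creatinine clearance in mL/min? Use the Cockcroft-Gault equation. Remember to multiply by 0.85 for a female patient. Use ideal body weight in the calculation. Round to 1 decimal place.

CrCl = (140 − 85) × 98.4 / (72 × 1.5) × 0.85 = 5412.0 / 108.00 × 0.85 ≈ 42.6 mL/min

42.6 mL/min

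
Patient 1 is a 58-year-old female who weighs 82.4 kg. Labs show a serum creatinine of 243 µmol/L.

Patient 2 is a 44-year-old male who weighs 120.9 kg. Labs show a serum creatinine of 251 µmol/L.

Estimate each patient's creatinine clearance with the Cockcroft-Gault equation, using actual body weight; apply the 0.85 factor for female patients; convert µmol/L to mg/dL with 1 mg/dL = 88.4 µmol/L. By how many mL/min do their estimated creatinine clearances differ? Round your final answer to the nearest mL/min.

28 mL/min

Patient 1: SCr = 243 / 88.4 = 2.749 mg/dL
Patient 1: CrCl = (140 − 58) × 82.4 / (72 × 2.749) × 0.85 = 6756.8 / 197.93 × 0.85 ≈ 29.0 mL/min
Patient 2: SCr = 251 / 88.4 = 2.839 mg/dL
Patient 2: CrCl = (140 − 44) × 120.9 / (72 × 2.839) = 11606.4 / 204.41 ≈ 56.8 mL/min
|29.0 − 56.8| = 27.8 mL/min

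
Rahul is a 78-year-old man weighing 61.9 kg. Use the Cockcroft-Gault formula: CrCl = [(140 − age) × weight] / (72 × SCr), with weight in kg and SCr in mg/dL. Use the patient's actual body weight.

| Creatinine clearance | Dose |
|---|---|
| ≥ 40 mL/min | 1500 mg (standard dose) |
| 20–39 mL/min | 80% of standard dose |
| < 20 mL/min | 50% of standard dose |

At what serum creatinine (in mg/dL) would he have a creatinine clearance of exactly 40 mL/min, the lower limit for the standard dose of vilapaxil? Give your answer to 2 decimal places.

Standard dose requires CrCl ≥ 40 mL/min.
Set (140 − 78) × 61.9 / (72 × SCr) = 40
SCr = (140 − 78) × 61.9 / (72 × 40) = 1.333 mg/dL

1.33 mg/dL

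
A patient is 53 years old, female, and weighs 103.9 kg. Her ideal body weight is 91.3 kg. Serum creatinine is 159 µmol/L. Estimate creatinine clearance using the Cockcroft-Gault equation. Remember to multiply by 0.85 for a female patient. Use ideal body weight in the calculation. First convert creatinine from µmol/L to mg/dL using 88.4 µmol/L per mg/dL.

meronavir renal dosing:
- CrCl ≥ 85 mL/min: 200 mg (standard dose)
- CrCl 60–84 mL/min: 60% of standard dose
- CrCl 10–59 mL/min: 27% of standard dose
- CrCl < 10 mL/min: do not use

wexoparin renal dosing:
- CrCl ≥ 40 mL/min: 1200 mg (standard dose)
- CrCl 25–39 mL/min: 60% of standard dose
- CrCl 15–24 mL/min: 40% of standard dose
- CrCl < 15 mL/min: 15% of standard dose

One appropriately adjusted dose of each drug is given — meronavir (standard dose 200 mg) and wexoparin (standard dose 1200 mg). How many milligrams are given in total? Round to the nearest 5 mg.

1255 mg

SCr = 159 / 88.4 = 1.799 mg/dL
CrCl = (140 − 53) × 91.3 / (72 × 1.799) × 0.85 = 7943.1 / 129.53 × 0.85 ≈ 52.1 mL/min
CrCl ≈ 52 mL/min.
meronavir: 10–59 mL/min → 27% of 200 mg = 54 mg.
wexoparin: ≥ 40 mL/min → 100% of 1200 mg = 1200 mg.
Total = 54 + 1200 = 1254 mg.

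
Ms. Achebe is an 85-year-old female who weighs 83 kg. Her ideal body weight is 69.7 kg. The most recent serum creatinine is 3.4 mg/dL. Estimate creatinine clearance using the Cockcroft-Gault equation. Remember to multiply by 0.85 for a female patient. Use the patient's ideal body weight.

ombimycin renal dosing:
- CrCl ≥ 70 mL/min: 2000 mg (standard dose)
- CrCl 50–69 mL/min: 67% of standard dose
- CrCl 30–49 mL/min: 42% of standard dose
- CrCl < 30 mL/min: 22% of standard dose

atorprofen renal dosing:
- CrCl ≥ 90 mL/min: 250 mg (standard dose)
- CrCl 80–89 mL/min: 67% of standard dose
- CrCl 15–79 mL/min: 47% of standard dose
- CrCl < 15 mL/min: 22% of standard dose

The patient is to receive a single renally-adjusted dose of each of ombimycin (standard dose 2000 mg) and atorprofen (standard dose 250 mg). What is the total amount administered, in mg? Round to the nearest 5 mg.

CrCl = (140 − 85) × 69.7 / (72 × 3.4) × 0.85 = 3833.5 / 244.80 × 0.85 ≈ 13.3 mL/min
CrCl ≈ 13 mL/min.
ombimycin: < 30 mL/min → 22% of 2000 mg = 440 mg.
atorprofen: < 15 mL/min → 22% of 250 mg = 55 mg.
Total = 440 + 55 = 495 mg.

495 mg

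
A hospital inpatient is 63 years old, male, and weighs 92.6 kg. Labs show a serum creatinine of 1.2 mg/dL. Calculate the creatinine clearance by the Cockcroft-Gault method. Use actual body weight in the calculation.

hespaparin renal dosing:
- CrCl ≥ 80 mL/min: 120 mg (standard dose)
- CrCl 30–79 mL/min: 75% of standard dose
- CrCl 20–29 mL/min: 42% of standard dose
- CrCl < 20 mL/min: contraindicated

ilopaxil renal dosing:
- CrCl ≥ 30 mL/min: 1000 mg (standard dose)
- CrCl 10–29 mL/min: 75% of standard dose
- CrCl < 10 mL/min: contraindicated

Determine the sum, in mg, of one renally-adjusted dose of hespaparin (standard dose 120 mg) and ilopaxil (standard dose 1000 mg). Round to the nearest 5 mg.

CrCl = (140 − 63) × 92.6 / (72 × 1.2) = 7130.2 / 86.40 ≈ 82.5 mL/min
CrCl ≈ 83 mL/min.
hespaparin: ≥ 80 mL/min → 100% of 120 mg = 120 mg.
ilopaxil: ≥ 30 mL/min → 100% of 1000 mg = 1000 mg.
Total = 120 + 1000 = 1120 mg.

1120 mg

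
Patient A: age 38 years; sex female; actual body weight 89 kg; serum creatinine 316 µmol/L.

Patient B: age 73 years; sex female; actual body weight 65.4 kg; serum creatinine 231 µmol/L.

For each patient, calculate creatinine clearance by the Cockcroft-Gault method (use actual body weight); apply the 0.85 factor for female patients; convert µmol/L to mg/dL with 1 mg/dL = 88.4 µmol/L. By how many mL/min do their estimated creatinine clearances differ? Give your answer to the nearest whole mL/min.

Patient A: SCr = 316 / 88.4 = 3.575 mg/dL
Patient A: CrCl = (140 − 38) × 89 / (72 × 3.575) × 0.85 = 9078.0 / 257.40 × 0.85 ≈ 30.0 mL/min
Patient B: SCr = 231 / 88.4 = 2.613 mg/dL
Patient B: CrCl = (140 − 73) × 65.4 / (72 × 2.613) × 0.85 = 4381.8 / 188.14 × 0.85 ≈ 19.8 mL/min
|30.0 − 19.8| = 10.2 mL/min

10 mL/min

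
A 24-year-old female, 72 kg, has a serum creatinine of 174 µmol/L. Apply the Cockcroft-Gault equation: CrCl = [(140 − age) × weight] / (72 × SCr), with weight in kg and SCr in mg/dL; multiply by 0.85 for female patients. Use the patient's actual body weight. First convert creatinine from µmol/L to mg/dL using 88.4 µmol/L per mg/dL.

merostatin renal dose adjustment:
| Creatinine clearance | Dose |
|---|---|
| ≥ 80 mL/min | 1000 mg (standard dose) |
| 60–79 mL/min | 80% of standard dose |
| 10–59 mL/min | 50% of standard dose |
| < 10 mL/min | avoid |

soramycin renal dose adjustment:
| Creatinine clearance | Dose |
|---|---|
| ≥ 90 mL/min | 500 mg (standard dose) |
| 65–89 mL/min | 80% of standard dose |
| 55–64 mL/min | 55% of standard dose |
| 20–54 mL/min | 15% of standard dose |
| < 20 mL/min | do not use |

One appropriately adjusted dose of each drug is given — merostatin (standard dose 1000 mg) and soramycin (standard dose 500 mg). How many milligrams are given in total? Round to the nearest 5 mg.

SCr = 174 / 88.4 = 1.968 mg/dL
CrCl = (140 − 24) × 72 / (72 × 1.968) × 0.85 = 8352.0 / 141.70 × 0.85 ≈ 50.1 mL/min
CrCl ≈ 50 mL/min.
merostatin: 10–59 mL/min → 50% of 1000 mg = 500 mg.
soramycin: 20–54 mL/min → 15% of 500 mg = 75 mg.
Total = 500 + 75 = 575 mg.

575 mg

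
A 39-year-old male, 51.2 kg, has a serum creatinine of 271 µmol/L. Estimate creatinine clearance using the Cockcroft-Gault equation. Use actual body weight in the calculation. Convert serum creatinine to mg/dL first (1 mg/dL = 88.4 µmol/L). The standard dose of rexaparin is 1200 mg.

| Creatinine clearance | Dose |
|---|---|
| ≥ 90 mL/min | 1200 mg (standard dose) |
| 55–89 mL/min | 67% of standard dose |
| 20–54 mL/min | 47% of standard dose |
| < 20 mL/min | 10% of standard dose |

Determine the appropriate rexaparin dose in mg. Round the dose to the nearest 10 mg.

560 mg

SCr = 271 / 88.4 = 3.066 mg/dL
CrCl = (140 − 39) × 51.2 / (72 × 3.066) = 5171.2 / 220.75 ≈ 23.4 mL/min
CrCl ≈ 23 mL/min → bracket 20–54 mL/min.
47% of 1200 mg = 564 mg → 560 mg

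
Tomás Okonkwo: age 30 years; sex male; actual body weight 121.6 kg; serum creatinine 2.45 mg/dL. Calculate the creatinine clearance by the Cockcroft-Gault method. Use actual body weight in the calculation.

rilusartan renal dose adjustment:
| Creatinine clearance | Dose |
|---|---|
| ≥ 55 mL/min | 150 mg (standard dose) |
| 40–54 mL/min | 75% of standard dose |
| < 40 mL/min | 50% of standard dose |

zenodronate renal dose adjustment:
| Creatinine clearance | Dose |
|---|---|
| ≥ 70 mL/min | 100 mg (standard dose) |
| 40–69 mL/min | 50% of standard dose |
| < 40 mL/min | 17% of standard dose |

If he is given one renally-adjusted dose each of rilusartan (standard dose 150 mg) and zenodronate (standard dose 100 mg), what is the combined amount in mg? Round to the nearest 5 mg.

250 mg

CrCl = (140 − 30) × 121.6 / (72 × 2.45) = 13376.0 / 176.40 ≈ 75.8 mL/min
CrCl ≈ 76 mL/min.
rilusartan: ≥ 55 mL/min → 100% of 150 mg = 150 mg.
zenodronate: ≥ 70 mL/min → 100% of 100 mg = 100 mg.
Total = 150 + 100 = 250 mg.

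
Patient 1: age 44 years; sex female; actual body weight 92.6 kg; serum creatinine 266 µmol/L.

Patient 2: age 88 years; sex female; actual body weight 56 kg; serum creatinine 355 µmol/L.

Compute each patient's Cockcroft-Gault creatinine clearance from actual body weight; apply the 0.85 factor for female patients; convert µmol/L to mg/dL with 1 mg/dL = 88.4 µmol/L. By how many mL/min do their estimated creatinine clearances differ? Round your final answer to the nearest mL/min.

26 mL/min

Patient 1: SCr = 266 / 88.4 = 3.009 mg/dL
Patient 1: CrCl = (140 − 44) × 92.6 / (72 × 3.009) × 0.85 = 8889.6 / 216.65 × 0.85 ≈ 34.9 mL/min
Patient 2: SCr = 355 / 88.4 = 4.016 mg/dL
Patient 2: CrCl = (140 − 88) × 56 / (72 × 4.016) × 0.85 = 2912.0 / 289.15 × 0.85 ≈ 8.6 mL/min
|34.9 − 8.6| = 26.3 mL/min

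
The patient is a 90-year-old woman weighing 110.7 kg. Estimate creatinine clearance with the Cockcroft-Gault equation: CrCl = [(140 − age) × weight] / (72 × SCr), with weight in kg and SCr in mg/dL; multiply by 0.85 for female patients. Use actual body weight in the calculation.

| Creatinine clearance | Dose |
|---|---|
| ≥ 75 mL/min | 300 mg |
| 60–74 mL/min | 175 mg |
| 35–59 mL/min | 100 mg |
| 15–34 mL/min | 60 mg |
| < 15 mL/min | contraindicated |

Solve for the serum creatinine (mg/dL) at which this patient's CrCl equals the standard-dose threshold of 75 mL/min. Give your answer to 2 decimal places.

Standard dose requires CrCl ≥ 75 mL/min.
Set (140 − 90) × 110.7 × 0.85 / (72 × SCr) = 75
SCr = (140 − 90) × 110.7 × 0.85 / (72 × 75) = 0.871 mg/dL

0.87 mg/dL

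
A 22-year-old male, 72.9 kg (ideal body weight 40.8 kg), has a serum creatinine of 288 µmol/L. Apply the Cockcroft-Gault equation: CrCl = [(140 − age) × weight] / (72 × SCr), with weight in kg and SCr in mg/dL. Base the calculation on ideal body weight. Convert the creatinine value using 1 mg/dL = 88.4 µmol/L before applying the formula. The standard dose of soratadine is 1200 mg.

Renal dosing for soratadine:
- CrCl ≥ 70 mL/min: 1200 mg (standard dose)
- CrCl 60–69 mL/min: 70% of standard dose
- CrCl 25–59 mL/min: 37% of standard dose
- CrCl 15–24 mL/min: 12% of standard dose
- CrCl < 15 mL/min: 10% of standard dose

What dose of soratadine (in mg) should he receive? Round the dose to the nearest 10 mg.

140 mg

SCr = 288 / 88.4 = 3.258 mg/dL
CrCl = (140 − 22) × 40.8 / (72 × 3.258) = 4814.4 / 234.58 ≈ 20.5 mL/min
CrCl ≈ 21 mL/min → bracket 15–24 mL/min.
12% of 1200 mg = 144 mg → 140 mg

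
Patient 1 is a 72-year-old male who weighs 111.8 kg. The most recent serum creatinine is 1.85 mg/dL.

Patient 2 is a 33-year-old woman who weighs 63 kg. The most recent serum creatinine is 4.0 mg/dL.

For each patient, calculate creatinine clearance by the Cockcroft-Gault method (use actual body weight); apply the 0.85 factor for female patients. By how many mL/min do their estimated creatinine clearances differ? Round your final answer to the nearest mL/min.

Patient 1: CrCl = (140 − 72) × 111.8 / (72 × 1.85) = 7602.4 / 133.20 ≈ 57.1 mL/min
Patient 2: CrCl = (140 − 33) × 63 / (72 × 4) × 0.85 = 6741.0 / 288.00 × 0.85 ≈ 19.9 mL/min
|57.1 − 19.9| = 37.2 mL/min

37 mL/min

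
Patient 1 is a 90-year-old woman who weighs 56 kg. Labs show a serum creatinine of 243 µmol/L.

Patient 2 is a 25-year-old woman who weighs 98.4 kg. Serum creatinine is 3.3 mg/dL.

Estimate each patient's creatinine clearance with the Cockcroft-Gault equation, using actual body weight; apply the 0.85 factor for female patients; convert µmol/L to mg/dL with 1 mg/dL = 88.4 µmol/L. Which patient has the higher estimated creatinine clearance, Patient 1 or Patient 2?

Patient 2

Patient 1: SCr = 243 / 88.4 = 2.749 mg/dL
Patient 1: CrCl = (140 − 90) × 56 / (72 × 2.749) × 0.85 = 2800.0 / 197.93 × 0.85 ≈ 12.0 mL/min
Patient 2: CrCl = (140 − 25) × 98.4 / (72 × 3.3) × 0.85 = 11316.0 / 237.60 × 0.85 ≈ 40.5 mL/min
12.0 vs 40.5 mL/min → Patient 2 is higher.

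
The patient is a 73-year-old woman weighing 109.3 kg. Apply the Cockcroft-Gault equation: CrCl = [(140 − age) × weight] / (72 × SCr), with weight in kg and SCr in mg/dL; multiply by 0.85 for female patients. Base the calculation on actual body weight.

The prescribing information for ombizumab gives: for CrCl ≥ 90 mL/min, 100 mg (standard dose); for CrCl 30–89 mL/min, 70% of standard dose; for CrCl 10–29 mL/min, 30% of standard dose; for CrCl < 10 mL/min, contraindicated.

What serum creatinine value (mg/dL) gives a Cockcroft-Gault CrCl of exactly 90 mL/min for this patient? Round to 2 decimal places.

0.96 mg/dL

Standard dose requires CrCl ≥ 90 mL/min.
Set (140 − 73) × 109.3 × 0.85 / (72 × SCr) = 90
SCr = (140 − 73) × 109.3 × 0.85 / (72 × 90) = 0.961 mg/dL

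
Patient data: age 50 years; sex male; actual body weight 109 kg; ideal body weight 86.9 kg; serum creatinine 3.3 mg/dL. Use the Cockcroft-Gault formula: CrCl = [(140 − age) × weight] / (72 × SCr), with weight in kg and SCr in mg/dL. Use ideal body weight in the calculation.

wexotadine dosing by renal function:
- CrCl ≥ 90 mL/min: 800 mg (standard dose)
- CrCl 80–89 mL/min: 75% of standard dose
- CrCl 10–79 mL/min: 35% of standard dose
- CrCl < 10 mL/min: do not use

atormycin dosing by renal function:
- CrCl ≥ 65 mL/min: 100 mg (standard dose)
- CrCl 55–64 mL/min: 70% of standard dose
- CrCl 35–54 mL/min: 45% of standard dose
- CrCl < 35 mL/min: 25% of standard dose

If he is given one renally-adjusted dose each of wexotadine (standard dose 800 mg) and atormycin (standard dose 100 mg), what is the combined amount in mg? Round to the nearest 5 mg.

CrCl = (140 − 50) × 86.9 / (72 × 3.3) = 7821.0 / 237.60 ≈ 32.9 mL/min
CrCl ≈ 33 mL/min.
wexotadine: 10–79 mL/min → 35% of 800 mg = 280 mg.
atormycin: < 35 mL/min → 25% of 100 mg = 25 mg.
Total = 280 + 25 = 305 mg.

305 mg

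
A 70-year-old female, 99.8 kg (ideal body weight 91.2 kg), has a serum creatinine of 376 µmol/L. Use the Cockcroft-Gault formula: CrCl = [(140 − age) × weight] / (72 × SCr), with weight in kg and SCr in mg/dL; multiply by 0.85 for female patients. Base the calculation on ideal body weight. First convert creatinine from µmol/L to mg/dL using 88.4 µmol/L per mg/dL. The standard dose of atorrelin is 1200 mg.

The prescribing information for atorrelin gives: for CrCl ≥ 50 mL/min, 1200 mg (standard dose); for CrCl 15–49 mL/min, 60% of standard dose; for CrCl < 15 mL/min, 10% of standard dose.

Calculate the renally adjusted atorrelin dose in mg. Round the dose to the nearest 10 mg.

SCr = 376 / 88.4 = 4.253 mg/dL
CrCl = (140 − 70) × 91.2 / (72 × 4.253) × 0.85 = 6384.0 / 306.22 × 0.85 ≈ 17.7 mL/min
CrCl ≈ 18 mL/min → bracket 15–49 mL/min.
60% of 1200 mg = 720 mg

720 mg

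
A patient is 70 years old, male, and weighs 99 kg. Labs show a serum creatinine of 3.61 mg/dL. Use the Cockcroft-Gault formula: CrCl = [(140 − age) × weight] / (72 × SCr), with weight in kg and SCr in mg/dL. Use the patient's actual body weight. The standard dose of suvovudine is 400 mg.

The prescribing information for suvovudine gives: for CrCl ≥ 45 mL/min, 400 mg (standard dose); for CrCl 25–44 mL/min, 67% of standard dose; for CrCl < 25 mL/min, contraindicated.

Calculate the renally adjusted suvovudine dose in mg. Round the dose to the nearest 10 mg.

270 mg

CrCl = (140 − 70) × 99 / (72 × 3.61) = 6930.0 / 259.92 ≈ 26.7 mL/min
CrCl ≈ 27 mL/min → bracket 25–44 mL/min.
67% of 400 mg = 268 mg → 270 mg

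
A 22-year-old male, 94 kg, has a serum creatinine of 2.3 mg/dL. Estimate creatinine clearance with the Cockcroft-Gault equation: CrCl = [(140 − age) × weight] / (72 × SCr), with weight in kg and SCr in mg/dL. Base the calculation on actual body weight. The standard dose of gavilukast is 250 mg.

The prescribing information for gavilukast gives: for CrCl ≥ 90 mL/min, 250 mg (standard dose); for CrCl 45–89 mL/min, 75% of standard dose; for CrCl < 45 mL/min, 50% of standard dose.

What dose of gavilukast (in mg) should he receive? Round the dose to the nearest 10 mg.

190 mg

CrCl = (140 − 22) × 94 / (72 × 2.3) = 11092.0 / 165.60 ≈ 67.0 mL/min
CrCl ≈ 67 mL/min → bracket 45–89 mL/min.
75% of 250 mg = 187.5 mg → 190 mg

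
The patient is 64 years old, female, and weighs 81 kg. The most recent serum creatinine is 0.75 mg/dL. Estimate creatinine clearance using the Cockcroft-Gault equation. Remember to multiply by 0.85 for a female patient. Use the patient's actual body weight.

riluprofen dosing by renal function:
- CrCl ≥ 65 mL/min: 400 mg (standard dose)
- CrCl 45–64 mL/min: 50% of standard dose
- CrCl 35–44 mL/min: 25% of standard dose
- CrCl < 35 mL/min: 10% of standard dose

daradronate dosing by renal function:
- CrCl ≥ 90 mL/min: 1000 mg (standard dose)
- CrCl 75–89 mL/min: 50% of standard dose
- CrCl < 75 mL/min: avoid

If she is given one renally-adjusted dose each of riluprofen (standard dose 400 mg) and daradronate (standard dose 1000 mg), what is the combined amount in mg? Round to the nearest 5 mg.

1400 mg

CrCl = (140 − 64) × 81 / (72 × 0.75) × 0.85 = 6156.0 / 54.00 × 0.85 ≈ 96.9 mL/min
CrCl ≈ 97 mL/min.
riluprofen: ≥ 65 mL/min → 100% of 400 mg = 400 mg.
daradronate: ≥ 90 mL/min → 100% of 1000 mg = 1000 mg.
Total = 400 + 1000 = 1400 mg.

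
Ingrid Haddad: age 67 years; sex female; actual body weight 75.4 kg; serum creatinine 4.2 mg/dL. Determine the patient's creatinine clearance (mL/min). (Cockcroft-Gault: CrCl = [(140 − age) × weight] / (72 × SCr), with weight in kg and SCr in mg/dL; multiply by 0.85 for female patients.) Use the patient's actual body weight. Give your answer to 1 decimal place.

CrCl = (140 − 67) × 75.4 / (72 × 4.2) × 0.85 = 5504.2 / 302.40 × 0.85 ≈ 15.5 mL/min

15.5 mL/min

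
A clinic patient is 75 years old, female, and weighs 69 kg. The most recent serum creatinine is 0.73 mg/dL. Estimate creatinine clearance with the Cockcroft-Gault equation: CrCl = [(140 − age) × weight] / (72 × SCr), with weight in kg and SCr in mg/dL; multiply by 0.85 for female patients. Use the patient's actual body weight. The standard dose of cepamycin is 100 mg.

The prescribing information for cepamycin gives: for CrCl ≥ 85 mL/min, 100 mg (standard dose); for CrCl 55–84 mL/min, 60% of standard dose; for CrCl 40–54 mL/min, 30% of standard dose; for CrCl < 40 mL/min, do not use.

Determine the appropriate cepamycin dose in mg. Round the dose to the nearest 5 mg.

CrCl = (140 − 75) × 69 / (72 × 0.73) × 0.85 = 4485.0 / 52.56 × 0.85 ≈ 72.5 mL/min
CrCl ≈ 73 mL/min → bracket 55–84 mL/min.
60% of 100 mg = 60 mg

60 mg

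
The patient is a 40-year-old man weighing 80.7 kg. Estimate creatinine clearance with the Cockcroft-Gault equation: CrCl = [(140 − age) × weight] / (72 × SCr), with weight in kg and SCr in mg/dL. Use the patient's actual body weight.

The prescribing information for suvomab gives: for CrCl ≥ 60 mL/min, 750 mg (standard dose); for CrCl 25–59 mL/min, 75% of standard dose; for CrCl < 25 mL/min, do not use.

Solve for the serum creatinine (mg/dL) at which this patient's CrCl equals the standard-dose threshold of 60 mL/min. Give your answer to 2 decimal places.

Standard dose requires CrCl ≥ 60 mL/min.
Set (140 − 40) × 80.7 / (72 × SCr) = 60
SCr = (140 − 40) × 80.7 / (72 × 60) = 1.868 mg/dL

1.87 mg/dL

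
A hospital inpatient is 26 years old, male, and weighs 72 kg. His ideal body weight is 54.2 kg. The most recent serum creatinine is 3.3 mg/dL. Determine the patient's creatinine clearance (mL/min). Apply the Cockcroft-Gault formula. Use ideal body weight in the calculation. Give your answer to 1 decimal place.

26.0 mL/min

CrCl = (140 − 26) × 54.2 / (72 × 3.3) = 6178.8 / 237.60 ≈ 26.0 mL/min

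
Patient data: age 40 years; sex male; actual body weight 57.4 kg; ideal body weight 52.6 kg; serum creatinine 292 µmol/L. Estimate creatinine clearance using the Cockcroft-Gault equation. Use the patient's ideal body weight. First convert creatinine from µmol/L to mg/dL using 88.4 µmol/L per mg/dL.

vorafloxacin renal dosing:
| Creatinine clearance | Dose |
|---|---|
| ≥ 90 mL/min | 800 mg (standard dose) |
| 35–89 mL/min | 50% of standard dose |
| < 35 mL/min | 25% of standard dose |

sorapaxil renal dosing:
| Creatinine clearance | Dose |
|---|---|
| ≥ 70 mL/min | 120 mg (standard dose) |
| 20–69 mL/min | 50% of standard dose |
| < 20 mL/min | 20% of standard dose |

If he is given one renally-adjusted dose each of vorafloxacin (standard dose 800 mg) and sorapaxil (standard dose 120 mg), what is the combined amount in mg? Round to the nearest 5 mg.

SCr = 292 / 88.4 = 3.303 mg/dL
CrCl = (140 − 40) × 52.6 / (72 × 3.303) = 5260.0 / 237.82 ≈ 22.1 mL/min
CrCl ≈ 22 mL/min.
vorafloxacin: < 35 mL/min → 25% of 800 mg = 200 mg.
sorapaxil: 20–69 mL/min → 50% of 120 mg = 60 mg.
Total = 200 + 60 = 260 mg.

260 mg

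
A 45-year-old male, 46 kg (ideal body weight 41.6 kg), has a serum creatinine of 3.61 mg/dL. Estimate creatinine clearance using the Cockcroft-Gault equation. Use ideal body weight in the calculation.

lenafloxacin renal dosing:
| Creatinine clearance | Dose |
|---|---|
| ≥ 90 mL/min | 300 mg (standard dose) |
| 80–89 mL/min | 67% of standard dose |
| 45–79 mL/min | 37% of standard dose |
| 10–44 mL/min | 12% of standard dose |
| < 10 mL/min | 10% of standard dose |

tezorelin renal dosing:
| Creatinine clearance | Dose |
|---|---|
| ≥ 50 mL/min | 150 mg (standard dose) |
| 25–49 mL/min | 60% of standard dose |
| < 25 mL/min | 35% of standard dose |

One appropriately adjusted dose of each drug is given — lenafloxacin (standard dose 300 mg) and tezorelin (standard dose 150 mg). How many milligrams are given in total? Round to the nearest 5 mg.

CrCl = (140 − 45) × 41.6 / (72 × 3.61) = 3952.0 / 259.92 ≈ 15.2 mL/min
CrCl ≈ 15 mL/min.
lenafloxacin: 10–44 mL/min → 12% of 300 mg = 36 mg.
tezorelin: < 25 mL/min → 35% of 150 mg = 52.5 mg.
Total = 36 + 52.5 = 88.5 mg.

90 mg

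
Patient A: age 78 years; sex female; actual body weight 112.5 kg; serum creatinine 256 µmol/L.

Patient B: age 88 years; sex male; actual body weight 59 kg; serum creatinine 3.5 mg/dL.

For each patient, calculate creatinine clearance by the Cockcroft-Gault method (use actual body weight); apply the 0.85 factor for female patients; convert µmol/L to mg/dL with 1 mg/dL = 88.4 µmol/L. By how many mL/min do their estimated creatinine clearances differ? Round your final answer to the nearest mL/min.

16 mL/min

Patient A: SCr = 256 / 88.4 = 2.896 mg/dL
Patient A: CrCl = (140 − 78) × 112.5 / (72 × 2.896) × 0.85 = 6975.0 / 208.51 × 0.85 ≈ 28.4 mL/min
Patient B: CrCl = (140 − 88) × 59 / (72 × 3.5) = 3068.0 / 252.00 ≈ 12.2 mL/min
|28.4 − 12.2| = 16.2 mL/min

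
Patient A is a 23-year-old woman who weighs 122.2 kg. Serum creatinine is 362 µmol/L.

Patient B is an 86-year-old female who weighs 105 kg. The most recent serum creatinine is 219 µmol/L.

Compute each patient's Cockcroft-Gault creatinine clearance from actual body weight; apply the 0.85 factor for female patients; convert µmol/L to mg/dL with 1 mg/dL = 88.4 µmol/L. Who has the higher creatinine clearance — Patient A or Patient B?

Patient A: SCr = 362 / 88.4 = 4.095 mg/dL
Patient A: CrCl = (140 − 23) × 122.2 / (72 × 4.095) × 0.85 = 14297.4 / 294.84 × 0.85 ≈ 41.2 mL/min
Patient B: SCr = 219 / 88.4 = 2.477 mg/dL
Patient B: CrCl = (140 − 86) × 105 / (72 × 2.477) × 0.85 = 5670.0 / 178.34 × 0.85 ≈ 27.0 mL/min
41.2 vs 27.0 mL/min → Patient A is higher.

Patient A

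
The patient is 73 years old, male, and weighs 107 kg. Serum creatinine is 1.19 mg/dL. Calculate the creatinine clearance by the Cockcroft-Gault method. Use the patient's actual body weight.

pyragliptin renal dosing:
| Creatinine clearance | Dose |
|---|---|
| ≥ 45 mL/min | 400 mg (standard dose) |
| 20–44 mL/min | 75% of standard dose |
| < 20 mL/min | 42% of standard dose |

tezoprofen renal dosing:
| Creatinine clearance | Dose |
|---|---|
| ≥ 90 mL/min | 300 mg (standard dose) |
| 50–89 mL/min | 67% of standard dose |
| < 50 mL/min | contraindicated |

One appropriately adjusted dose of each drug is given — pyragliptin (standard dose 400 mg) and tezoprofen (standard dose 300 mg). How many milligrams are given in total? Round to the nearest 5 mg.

600 mg

CrCl = (140 − 73) × 107 / (72 × 1.19) = 7169.0 / 85.68 ≈ 83.7 mL/min
CrCl ≈ 84 mL/min.
pyragliptin: ≥ 45 mL/min → 100% of 400 mg = 400 mg.
tezoprofen: 50–89 mL/min → 67% of 300 mg = 201 mg.
Total = 400 + 201 = 601 mg.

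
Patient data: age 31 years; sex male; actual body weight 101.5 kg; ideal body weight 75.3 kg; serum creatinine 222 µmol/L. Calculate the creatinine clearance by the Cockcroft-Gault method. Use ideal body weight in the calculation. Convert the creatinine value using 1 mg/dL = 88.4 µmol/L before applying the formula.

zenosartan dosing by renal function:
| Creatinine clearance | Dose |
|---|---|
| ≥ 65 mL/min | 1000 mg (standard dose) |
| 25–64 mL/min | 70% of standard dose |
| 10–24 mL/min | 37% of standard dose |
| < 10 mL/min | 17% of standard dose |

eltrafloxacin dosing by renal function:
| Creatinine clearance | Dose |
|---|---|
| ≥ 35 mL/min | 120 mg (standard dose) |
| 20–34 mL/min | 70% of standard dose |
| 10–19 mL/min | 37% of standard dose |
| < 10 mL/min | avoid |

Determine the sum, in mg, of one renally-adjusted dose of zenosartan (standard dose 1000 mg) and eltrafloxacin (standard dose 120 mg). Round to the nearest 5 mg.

SCr = 222 / 88.4 = 2.511 mg/dL
CrCl = (140 − 31) × 75.3 / (72 × 2.511) = 8207.7 / 180.79 ≈ 45.4 mL/min
CrCl ≈ 45 mL/min.
zenosartan: 25–64 mL/min → 70% of 1000 mg = 700 mg.
eltrafloxacin: ≥ 35 mL/min → 100% of 120 mg = 120 mg.
Total = 700 + 120 = 820 mg.

820 mg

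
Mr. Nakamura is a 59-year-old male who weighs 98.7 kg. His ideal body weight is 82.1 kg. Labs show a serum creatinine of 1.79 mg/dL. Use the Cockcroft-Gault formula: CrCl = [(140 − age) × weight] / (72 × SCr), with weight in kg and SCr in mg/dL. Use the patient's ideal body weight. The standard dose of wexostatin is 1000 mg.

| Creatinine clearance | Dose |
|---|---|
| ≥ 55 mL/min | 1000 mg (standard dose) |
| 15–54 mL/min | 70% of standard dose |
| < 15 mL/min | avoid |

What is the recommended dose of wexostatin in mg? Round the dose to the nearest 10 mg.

700 mg

CrCl = (140 − 59) × 82.1 / (72 × 1.79) = 6650.1 / 128.88 ≈ 51.6 mL/min
CrCl ≈ 52 mL/min → bracket 15–54 mL/min.
70% of 1000 mg = 700 mg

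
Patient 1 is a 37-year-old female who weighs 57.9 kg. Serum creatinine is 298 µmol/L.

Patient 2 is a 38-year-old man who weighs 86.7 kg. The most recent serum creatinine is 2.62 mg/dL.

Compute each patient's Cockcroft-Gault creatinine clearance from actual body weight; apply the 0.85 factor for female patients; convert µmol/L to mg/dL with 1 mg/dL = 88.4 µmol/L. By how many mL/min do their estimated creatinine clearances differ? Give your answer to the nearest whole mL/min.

26 mL/min

Patient 1: SCr = 298 / 88.4 = 3.371 mg/dL
Patient 1: CrCl = (140 − 37) × 57.9 / (72 × 3.371) × 0.85 = 5963.7 / 242.71 × 0.85 ≈ 20.9 mL/min
Patient 2: CrCl = (140 − 38) × 86.7 / (72 × 2.62) = 8843.4 / 188.64 ≈ 46.9 mL/min
|20.9 − 46.9| = 26.0 mL/min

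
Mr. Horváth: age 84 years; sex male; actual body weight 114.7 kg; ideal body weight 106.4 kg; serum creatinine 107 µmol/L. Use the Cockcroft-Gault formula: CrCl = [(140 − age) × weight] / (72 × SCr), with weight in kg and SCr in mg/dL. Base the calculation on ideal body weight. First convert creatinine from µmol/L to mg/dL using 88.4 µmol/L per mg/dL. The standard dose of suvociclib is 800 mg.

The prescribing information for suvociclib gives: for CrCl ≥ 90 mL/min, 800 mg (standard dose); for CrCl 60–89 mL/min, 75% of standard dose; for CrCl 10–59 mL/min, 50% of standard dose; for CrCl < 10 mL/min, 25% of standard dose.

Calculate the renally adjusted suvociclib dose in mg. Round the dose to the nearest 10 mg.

600 mg

SCr = 107 / 88.4 = 1.21 mg/dL
CrCl = (140 − 84) × 106.4 / (72 × 1.21) = 5958.4 / 87.12 ≈ 68.4 mL/min
CrCl ≈ 68 mL/min → bracket 60–89 mL/min.
75% of 800 mg = 600 mg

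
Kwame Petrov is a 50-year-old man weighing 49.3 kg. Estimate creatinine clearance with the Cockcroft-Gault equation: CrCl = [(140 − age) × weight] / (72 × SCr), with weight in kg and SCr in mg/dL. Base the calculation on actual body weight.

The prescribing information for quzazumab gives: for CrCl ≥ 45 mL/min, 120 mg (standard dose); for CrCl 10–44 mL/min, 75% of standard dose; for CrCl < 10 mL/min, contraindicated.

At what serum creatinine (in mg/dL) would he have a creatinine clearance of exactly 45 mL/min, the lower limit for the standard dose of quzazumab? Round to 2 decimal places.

Standard dose requires CrCl ≥ 45 mL/min.
Set (140 − 50) × 49.3 / (72 × SCr) = 45
SCr = (140 − 50) × 49.3 / (72 × 45) = 1.369 mg/dL

1.37 mg/dL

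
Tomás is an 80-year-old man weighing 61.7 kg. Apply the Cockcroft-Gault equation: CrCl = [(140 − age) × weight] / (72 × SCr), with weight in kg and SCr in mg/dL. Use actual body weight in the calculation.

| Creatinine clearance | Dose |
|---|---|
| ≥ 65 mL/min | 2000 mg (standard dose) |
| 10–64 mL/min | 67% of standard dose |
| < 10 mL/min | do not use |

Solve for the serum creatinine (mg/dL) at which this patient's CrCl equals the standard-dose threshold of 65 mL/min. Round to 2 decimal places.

Standard dose requires CrCl ≥ 65 mL/min.
Set (140 − 80) × 61.7 / (72 × SCr) = 65
SCr = (140 − 80) × 61.7 / (72 × 65) = 0.791 mg/dL

0.79 mg/dL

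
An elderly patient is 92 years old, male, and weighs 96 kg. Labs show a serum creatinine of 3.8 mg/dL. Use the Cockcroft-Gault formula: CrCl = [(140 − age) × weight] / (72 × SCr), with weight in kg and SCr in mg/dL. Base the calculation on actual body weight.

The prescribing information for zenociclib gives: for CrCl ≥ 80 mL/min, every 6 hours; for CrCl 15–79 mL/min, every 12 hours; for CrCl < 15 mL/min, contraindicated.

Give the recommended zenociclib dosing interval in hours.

every 12 hours

CrCl = (140 − 92) × 96 / (72 × 3.8) = 4608.0 / 273.60 ≈ 16.8 mL/min
CrCl ≈ 17 mL/min → bracket 15–79 mL/min → every 12 hours.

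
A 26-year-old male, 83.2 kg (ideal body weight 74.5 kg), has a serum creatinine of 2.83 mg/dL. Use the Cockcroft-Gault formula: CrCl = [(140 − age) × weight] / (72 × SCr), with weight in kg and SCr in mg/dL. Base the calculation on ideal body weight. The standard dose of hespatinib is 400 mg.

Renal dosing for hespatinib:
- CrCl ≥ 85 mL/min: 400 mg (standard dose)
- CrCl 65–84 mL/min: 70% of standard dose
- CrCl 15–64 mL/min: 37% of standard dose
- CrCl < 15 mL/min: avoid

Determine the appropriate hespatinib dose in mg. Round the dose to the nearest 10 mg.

CrCl = (140 − 26) × 74.5 / (72 × 2.83) = 8493.0 / 203.76 ≈ 41.7 mL/min
CrCl ≈ 42 mL/min → bracket 15–64 mL/min.
37% of 400 mg = 148 mg → 150 mg

150 mg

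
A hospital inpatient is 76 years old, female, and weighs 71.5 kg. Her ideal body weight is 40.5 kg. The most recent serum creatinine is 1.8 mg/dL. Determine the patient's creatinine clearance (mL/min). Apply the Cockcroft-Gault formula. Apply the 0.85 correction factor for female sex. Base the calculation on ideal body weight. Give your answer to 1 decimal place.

17.0 mL/min

CrCl = (140 − 76) × 40.5 / (72 × 1.8) × 0.85 = 2592.0 / 129.60 × 0.85 ≈ 17.0 mL/min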